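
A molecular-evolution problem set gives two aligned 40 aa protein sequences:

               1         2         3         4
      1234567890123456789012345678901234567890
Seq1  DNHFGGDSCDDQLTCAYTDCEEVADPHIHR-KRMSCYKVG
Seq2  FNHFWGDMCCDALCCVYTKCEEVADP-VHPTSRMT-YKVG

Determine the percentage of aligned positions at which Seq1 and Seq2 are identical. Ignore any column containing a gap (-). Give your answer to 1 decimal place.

Excluding the 3 gap columns leaves 37 comparable sites.
Mismatches occur at site 1 (D↔F), site 5 (G↔W), site 8 (S↔M), site 10 (D↔C), site 12 (Q↔A), site 14 (T↔C), site 16 (A↔V), site 19 (D↔K), site 28 (I↔V), site 30 (R↔P), site 32 (K↔S), site 35 (S↔T).
25 of the 37 comparable sites match, so the percent identity is 25/37 × 100 = 67.6%.

67.6%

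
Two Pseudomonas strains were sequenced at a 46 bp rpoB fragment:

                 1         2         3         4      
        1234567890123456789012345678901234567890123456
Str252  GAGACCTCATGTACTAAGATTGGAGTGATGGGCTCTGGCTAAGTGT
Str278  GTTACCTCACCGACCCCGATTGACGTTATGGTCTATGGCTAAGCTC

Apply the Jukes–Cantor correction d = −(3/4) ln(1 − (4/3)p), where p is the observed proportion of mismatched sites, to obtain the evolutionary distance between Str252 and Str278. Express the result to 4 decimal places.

Mismatches occur at site 2 (A/T), site 3 (G/T), site 10 (T/C), site 11 (G/C), site 12 (T/G), site 15 (T/C), site 16 (A/C), site 17 (A/C), site 23 (G/A), site 24 (A/C), site 27 (G/T), site 32 (G/T), site 35 (C/A), site 44 (T/C), site 45 (G/T), site 46 (T/C).
p = 16/46 = 0.347826.
d = −0.75 · ln(1 − (4/3)·0.347826) = −0.75 · ln(0.536232) = −0.75 · (-0.623188) = 0.4674.

0.4674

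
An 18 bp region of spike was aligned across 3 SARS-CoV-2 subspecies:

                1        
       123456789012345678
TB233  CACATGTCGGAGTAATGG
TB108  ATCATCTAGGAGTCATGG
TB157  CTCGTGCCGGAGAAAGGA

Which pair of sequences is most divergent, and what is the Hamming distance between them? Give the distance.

Pairwise Hamming distances:
  TB233 vs TB108: 5
  TB233 vs TB157: 6
  TB108 vs TB157: 9
The largest is 9, between TB108 and TB157.

9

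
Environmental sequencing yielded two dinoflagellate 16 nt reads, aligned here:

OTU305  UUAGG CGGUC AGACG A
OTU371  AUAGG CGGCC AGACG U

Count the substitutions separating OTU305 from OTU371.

3

The sequences differ at positions 1 (U/A), 9 (U/C), 16 (A/U).
That gives 3 mismatches out of 16 aligned sites, so the Hamming distance is 3.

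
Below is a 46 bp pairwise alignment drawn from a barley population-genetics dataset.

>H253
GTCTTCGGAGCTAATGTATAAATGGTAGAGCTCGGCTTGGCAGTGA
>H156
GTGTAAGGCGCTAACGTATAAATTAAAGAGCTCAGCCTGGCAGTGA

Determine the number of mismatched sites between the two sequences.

Differing sites — 3:C/G; 5:T/A; 6:C/A; 9:A/C; 15:T/C; 24:G/T; 25:G/A; 26:T/A; 34:G/A; 37:T/C.
That gives 10 mismatches out of 46 aligned sites, so the Hamming distance is 10.

10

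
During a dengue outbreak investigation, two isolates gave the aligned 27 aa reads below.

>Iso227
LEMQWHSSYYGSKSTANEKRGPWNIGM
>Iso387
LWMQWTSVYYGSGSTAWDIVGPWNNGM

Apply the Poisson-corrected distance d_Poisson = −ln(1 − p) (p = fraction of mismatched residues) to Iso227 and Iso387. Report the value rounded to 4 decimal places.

0.4055

Differing sites — 2:E/W; 6:H/T; 8:S/V; 13:K/G; 17:N/W; 18:E/D; 19:K/I; 20:R/V; 25:I/N.
p = 9/27 = 0.333333.
d = −ln(1 − 0.333333) = −ln(0.666667) = 0.4055.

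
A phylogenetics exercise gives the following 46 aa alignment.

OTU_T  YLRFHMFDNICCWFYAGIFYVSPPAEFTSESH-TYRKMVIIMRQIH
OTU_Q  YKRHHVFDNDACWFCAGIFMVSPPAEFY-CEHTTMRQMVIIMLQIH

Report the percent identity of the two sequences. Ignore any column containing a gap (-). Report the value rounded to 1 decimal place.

Excluding the 2 gap columns leaves 44 comparable sites.
The sequences differ at positions 2 (L/K), 4 (F/H), 6 (M/V), 10 (I/D), 11 (C/A), 15 (Y/C), 20 (Y/M), 28 (T/Y), 30 (E/C), 31 (S/E), 35 (Y/M), 37 (K/Q), 43 (R/L).
31 of the 44 comparable sites match, so the percent identity is 31/44 × 100 = 70.5%.

70.5%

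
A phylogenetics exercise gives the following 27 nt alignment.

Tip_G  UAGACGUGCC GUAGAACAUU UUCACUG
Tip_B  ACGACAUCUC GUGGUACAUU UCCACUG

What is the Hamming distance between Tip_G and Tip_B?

Differing sites — 1:U/A; 2:A/C; 6:G/A; 8:G/C; 9:C/U; 13:A/G; 15:A/U; 22:U/C.
That gives 8 mismatches out of 27 aligned sites, so the Hamming distance is 8.

8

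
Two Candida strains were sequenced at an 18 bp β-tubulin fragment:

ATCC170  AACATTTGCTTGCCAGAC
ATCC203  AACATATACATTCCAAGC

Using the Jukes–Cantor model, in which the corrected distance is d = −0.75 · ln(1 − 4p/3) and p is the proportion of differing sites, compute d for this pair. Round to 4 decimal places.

Mismatches occur at site 6 (T→A), site 8 (G→A), site 10 (T→A), site 12 (G→T), site 16 (G→A), site 17 (A→G).
p = 6/18 = 0.333333.
d = −0.75 · ln(1 − (4/3)·0.333333) = −0.75 · ln(0.555556) = −0.75 · (-0.587786) = 0.4408.

0.4408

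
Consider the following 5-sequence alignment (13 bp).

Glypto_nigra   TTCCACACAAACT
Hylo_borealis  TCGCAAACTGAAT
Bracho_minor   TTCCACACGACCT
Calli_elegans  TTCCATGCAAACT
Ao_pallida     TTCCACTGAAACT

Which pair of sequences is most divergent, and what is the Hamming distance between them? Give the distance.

8

Pairwise Hamming distances:
  Glypto_nigra vs Hylo_borealis: 6
  Glypto_nigra vs Bracho_minor: 2
  Glypto_nigra vs Calli_elegans: 2
  Glypto_nigra vs Ao_pallida: 2
  Hylo_borealis vs Bracho_minor: 7
  Hylo_borealis vs Calli_elegans: 7
  Hylo_borealis vs Ao_pallida: 8
  Bracho_minor vs Calli_elegans: 4
  Bracho_minor vs Ao_pallida: 4
  Calli_elegans vs Ao_pallida: 3
The largest is 8, between Hylo_borealis and Ao_pallida.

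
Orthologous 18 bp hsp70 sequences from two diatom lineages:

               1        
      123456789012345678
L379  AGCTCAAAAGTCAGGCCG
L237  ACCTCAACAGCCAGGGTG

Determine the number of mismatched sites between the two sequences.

The sequences differ at positions 2 (G/C), 8 (A/C), 11 (T/C), 16 (C/G), 17 (C/T).
That gives 5 mismatches out of 18 aligned sites, so the Hamming distance is 5.

5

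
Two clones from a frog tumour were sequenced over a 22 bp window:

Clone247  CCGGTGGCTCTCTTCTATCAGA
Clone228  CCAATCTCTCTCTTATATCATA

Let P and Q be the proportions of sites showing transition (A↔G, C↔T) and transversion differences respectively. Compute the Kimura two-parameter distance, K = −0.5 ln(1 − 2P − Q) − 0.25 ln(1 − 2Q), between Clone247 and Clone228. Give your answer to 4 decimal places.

Mismatches occur at site 3 (G/A, transition), site 4 (G/A, transition), site 6 (G/C, transversion), site 7 (G/T, transversion), site 15 (C/A, transversion), site 21 (G/T, transversion).
Of the 6 differences, 2 transitions and 4 transversions over 22 sites: P = 2/22 = 0.090909, Q = 4/22 = 0.181818.
d = −0.5·ln(0.636364) − 0.25·ln(0.636364) = −0.5·(-0.451985) − 0.25·(-0.451985) = 0.3390.

0.3390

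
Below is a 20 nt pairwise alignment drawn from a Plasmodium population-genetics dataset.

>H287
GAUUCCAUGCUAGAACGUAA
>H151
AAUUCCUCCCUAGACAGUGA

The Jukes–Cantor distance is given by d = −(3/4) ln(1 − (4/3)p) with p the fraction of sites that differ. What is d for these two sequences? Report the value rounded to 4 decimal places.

The sequences differ at positions 1 (G/A), 7 (A/U), 8 (U/C), 9 (G/C), 15 (A/C), 16 (C/A), 19 (A/G).
p = 7/20 = 0.350000.
d = −0.75 · ln(1 − (4/3)·0.350000) = −0.75 · ln(0.533333) = −0.75 · (-0.628609) = 0.4715.

0.4715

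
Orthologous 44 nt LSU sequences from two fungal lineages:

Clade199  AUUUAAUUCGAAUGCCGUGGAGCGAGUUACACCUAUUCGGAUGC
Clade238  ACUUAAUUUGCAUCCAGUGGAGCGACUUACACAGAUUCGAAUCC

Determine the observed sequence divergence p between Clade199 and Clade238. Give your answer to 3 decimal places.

Differing sites — 2:U/C; 9:C/U; 11:A/C; 14:G/C; 16:C/A; 26:G/C; 33:C/A; 34:U/G; 40:G/A; 43:G/C.
There are 10 differences over 44 sites, so p = 10/44 = 0.227.

0.227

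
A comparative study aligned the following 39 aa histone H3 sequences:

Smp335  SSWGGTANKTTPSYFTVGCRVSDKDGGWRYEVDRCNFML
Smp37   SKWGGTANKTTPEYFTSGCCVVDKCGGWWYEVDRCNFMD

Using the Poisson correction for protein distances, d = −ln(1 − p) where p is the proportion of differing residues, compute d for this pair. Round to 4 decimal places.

0.2296

The sequences differ at positions 2 (S/K), 13 (S/E), 17 (V/S), 20 (R/C), 22 (S/V), 25 (D/C), 29 (R/W), 39 (L/D).
p = 8/39 = 0.205128.
d = −ln(1 − 0.205128) = −ln(0.794872) = 0.2296.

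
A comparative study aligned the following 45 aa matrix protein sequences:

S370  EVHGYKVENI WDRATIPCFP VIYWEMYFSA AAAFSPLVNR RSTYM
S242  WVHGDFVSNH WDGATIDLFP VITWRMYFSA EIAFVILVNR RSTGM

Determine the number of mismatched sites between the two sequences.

15

The sequences differ at positions 1 (E/W), 5 (Y/D), 6 (K/F), 8 (E/S), 10 (I/H), 13 (R/G), 17 (P/D), 18 (C/L), 23 (Y/T), 25 (E/R), 31 (A/E), 32 (A/I), 35 (S/V), 36 (P/I), 44 (Y/G).
That gives 15 mismatches out of 45 aligned sites, so the Hamming distance is 15.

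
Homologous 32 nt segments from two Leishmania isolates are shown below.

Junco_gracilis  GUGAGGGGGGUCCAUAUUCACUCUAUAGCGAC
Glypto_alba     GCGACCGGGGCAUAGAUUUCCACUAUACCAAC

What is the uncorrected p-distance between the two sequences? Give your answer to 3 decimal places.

0.375

Mismatches occur at site 2 (U/C), site 5 (G/C), site 6 (G/C), site 11 (U/C), site 12 (C/A), site 13 (C/U), site 15 (U/G), site 19 (C/U), site 20 (A/C), site 22 (U/A), site 28 (G/C), site 30 (G/A).
There are 12 differences over 32 sites, so p = 12/32 = 0.375.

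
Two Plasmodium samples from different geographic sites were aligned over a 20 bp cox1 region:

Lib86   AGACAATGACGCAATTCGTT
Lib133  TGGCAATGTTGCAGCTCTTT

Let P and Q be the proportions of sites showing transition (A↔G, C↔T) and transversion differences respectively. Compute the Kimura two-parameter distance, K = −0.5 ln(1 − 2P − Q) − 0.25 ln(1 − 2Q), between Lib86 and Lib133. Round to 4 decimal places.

Mismatches occur at site 1 (A/T, transversion), site 3 (A/G, transition), site 9 (A/T, transversion), site 10 (C/T, transition), site 14 (A/G, transition), site 15 (T/C, transition), site 18 (G/T, transversion).
Of the 7 differences, 4 transitions and 3 transversions over 20 sites: P = 4/20 = 0.200000, Q = 3/20 = 0.150000.
d = −0.5·ln(0.450000) − 0.25·ln(0.700000) = −0.5·(-0.798508) − 0.25·(-0.356675) = 0.4884.

0.4884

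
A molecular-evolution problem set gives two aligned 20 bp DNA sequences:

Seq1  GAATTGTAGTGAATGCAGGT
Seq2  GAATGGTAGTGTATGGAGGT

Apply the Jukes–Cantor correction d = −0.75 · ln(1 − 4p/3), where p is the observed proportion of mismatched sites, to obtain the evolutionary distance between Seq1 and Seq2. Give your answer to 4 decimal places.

The sequences differ at positions 5 (T/G), 12 (A/T), 16 (C/G).
p = 3/20 = 0.150000.
d = −0.75 · ln(1 − (4/3)·0.150000) = −0.75 · ln(0.800000) = −0.75 · (-0.223144) = 0.1674.

0.1674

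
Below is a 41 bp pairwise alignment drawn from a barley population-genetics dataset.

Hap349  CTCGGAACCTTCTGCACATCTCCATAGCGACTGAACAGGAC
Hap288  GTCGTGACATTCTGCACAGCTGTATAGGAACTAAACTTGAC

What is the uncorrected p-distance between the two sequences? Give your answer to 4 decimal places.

0.2927

Differing sites — 1:C/G; 5:G/T; 6:A/G; 9:C/A; 19:T/G; 22:C/G; 23:C/T; 28:C/G; 29:G/A; 33:G/A; 37:A/T; 38:G/T.
There are 12 differences over 41 sites, so p = 12/41 = 0.2927.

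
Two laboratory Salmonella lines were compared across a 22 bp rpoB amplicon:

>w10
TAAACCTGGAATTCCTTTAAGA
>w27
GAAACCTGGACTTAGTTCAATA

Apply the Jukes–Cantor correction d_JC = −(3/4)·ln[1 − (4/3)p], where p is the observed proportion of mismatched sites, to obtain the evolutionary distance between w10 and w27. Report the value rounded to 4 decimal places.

0.3390

The sequences differ at positions 1 (T/G), 11 (A/C), 14 (C/A), 15 (C/G), 18 (T/C), 21 (G/T).
p = 6/22 = 0.272727.
d = −0.75 · ln(1 − (4/3)·0.272727) = −0.75 · ln(0.636364) = −0.75 · (-0.451985) = 0.3390.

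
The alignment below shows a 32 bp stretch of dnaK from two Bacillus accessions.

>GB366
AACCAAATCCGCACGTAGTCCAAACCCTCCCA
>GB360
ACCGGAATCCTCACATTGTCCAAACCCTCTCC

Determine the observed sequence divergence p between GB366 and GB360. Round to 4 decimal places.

0.2500

Mismatches occur at site 2 (A→C), site 4 (C→G), site 5 (A→G), site 11 (G→T), site 15 (G→A), site 17 (A→T), site 30 (C→T), site 32 (A→C).
There are 8 differences over 32 sites, so p = 8/32 = 0.2500.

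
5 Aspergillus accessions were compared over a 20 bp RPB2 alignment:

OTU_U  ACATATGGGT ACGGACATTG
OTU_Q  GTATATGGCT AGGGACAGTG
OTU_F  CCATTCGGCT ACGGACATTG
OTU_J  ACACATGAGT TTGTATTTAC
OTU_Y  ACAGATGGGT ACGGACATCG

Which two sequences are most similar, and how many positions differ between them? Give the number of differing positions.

Pairwise Hamming distances:
  OTU_U vs OTU_Q: 5
  OTU_U vs OTU_F: 4
  OTU_U vs OTU_J: 9
  OTU_U vs OTU_Y: 2
  OTU_Q vs OTU_F: 6
  OTU_Q vs OTU_J: 13
  OTU_Q vs OTU_Y: 7
  OTU_F vs OTU_J: 13
  OTU_F vs OTU_Y: 6
  OTU_J vs OTU_Y: 9
The smallest is 2, between OTU_U and OTU_Y.

2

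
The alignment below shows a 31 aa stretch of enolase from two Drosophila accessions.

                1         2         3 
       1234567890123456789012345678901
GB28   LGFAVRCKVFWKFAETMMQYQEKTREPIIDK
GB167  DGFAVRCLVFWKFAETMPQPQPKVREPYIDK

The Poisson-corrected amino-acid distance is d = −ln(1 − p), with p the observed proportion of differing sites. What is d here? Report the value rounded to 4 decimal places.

0.2559

The sequences differ at positions 1 (L/D), 8 (K/L), 18 (M/P), 20 (Y/P), 22 (E/P), 24 (T/V), 28 (I/Y).
p = 7/31 = 0.225806.
d = −ln(1 − 0.225806) = −ln(0.774194) = 0.2559.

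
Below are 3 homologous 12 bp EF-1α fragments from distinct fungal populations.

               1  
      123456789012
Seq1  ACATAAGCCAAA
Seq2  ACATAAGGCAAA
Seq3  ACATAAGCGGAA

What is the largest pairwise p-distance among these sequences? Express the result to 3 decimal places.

Pairwise Hamming distances:
  Seq1 vs Seq2: 1
  Seq1 vs Seq3: 2
  Seq2 vs Seq3: 3
The largest is 3 mismatches, between Seq2 and Seq3; p = 3/12 = 0.250.

0.250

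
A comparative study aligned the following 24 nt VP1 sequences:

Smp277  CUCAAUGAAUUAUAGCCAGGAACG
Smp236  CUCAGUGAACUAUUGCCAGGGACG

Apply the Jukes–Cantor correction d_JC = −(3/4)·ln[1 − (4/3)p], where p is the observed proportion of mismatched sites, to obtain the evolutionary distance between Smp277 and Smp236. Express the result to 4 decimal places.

0.1885

Differing sites — 5:A/G; 10:U/C; 14:A/U; 21:A/G.
p = 4/24 = 0.166667.
d = −0.75 · ln(1 − (4/3)·0.166667) = −0.75 · ln(0.777777) = −0.75 · (-0.251315) = 0.1885.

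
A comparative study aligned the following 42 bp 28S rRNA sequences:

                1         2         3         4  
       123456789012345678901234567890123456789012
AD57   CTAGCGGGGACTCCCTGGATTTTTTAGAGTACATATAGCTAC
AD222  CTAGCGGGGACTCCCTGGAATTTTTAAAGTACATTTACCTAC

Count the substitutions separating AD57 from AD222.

4

Differing sites — 20:T/A; 27:G/A; 35:A/T; 38:G/C.
That gives 4 mismatches out of 42 aligned sites, so the Hamming distance is 4.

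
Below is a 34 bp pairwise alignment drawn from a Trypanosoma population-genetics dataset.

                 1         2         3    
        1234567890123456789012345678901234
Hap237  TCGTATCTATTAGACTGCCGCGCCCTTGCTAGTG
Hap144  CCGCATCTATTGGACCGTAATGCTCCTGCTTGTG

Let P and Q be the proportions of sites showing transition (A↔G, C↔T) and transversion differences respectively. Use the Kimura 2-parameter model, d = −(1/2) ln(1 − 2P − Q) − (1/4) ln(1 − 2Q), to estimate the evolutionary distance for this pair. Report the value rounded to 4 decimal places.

0.4749

The sequences differ at positions 1 (T/C, transition), 4 (T/C, transition), 12 (A/G, transition), 16 (T/C, transition), 18 (C/T, transition), 19 (C/A, transversion), 20 (G/A, transition), 21 (C/T, transition), 24 (C/T, transition), 26 (T/C, transition), 31 (A/T, transversion).
Of the 11 differences, 9 transitions and 2 transversions over 34 sites: P = 9/34 = 0.264706, Q = 2/34 = 0.058824.
d = −0.5·ln(0.411764) − 0.25·ln(0.882352) = −0.5·(-0.887305) − 0.25·(-0.125164) = 0.4749.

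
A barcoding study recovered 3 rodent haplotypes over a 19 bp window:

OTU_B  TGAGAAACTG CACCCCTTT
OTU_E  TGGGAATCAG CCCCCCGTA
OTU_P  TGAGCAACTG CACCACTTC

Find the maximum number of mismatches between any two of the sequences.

8

Pairwise Hamming distances:
  OTU_B vs OTU_E: 6
  OTU_B vs OTU_P: 3
  OTU_E vs OTU_P: 8
The largest is 8, between OTU_E and OTU_P.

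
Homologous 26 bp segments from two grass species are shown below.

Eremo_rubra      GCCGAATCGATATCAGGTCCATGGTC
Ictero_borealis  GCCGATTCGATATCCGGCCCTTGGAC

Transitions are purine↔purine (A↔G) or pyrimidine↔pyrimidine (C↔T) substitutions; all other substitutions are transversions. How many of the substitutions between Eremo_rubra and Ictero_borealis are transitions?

1

The sequences differ at positions 6 (A/T, transversion), 15 (A/C, transversion), 18 (T/C, transition), 21 (A/T, transversion), 25 (T/A, transversion).
Of the 5 differences, 1 transition and 4 transversions, so the answer is 1.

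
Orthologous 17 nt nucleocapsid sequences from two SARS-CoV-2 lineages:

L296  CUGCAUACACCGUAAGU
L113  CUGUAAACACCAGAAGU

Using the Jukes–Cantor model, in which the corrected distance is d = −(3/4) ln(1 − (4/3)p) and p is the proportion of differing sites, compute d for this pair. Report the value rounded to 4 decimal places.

Differing sites — 4:C/U; 6:U/A; 12:G/A; 13:U/G.
p = 4/17 = 0.235294.
d = −0.75 · ln(1 − (4/3)·0.235294) = −0.75 · ln(0.686275) = −0.75 · (-0.376477) = 0.2824.

0.2824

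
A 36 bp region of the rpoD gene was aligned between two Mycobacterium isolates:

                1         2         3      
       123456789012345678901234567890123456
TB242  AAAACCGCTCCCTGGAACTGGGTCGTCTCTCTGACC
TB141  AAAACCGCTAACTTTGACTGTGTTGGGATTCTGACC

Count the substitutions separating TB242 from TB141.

The sequences differ at positions 10 (C/A), 11 (C/A), 14 (G/T), 15 (G/T), 16 (A/G), 21 (G/T), 24 (C/T), 26 (T/G), 27 (C/G), 28 (T/A), 29 (C/T).
That gives 11 mismatches out of 36 aligned sites, so the Hamming distance is 11.

11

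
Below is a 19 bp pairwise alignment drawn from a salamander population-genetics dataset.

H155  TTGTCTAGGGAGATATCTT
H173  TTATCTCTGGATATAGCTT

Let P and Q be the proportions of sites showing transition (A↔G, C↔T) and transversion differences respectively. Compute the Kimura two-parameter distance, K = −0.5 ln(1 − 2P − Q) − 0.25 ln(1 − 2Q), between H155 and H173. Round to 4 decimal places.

0.3264

Differing sites — 3:G/A (Ti); 7:A/C (Tv); 8:G/T (Tv); 12:G/T (Tv); 16:T/G (Tv).
Of the 5 differences, 1 transition and 4 transversions over 19 sites: P = 1/19 = 0.052632, Q = 4/19 = 0.210526.
d = −0.5·ln(0.684210) − 0.25·ln(0.578948) = −0.5·(-0.379490) − 0.25·(-0.546543) = 0.3264.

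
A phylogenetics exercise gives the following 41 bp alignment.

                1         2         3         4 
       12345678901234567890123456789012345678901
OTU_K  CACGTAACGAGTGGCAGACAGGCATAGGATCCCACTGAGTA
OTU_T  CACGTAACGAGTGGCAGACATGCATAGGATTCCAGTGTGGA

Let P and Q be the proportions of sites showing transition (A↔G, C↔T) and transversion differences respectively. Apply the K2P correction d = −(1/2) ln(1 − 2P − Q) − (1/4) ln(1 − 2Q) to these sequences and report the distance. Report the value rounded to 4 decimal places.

The sequences differ at positions 21 (G/T, transversion), 31 (C/T, transition), 35 (C/G, transversion), 38 (A/T, transversion), 40 (T/G, transversion).
Of the 5 differences, 1 transition and 4 transversions over 41 sites: P = 1/41 = 0.024390, Q = 4/41 = 0.097561.
d = −0.5·ln(0.853659) − 0.25·ln(0.804878) = −0.5·(-0.158223) − 0.25·(-0.217065) = 0.1334.

0.1334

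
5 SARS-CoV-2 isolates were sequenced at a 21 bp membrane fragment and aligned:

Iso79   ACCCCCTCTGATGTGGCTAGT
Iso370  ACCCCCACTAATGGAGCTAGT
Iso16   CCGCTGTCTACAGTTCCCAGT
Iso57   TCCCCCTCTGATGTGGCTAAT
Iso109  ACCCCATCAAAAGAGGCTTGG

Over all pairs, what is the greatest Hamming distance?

Pairwise Hamming distances:
  Iso79 vs Iso370: 4
  Iso79 vs Iso16: 10
  Iso79 vs Iso57: 2
  Iso79 vs Iso109: 7
  Iso370 vs Iso16: 11
  Iso370 vs Iso57: 6
  Iso370 vs Iso109: 8
  Iso16 vs Iso57: 11
  Iso16 vs Iso109: 12
  Iso57 vs Iso109: 9
The largest is 12, between Iso16 and Iso109.

12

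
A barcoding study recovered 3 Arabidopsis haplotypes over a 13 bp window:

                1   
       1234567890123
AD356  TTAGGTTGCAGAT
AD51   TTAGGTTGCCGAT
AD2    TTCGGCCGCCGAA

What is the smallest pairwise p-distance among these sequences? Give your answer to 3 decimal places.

Pairwise Hamming distances:
  AD356 vs AD51: 1
  AD356 vs AD2: 5
  AD51 vs AD2: 4
The smallest is 1 mismatch, between AD356 and AD51; p = 1/13 = 0.077.

0.077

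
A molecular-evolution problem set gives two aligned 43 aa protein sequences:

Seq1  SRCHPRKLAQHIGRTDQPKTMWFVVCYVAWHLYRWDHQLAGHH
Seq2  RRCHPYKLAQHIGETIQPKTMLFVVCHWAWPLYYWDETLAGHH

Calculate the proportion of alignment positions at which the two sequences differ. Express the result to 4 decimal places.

Differing sites — 1:S/R; 6:R/Y; 14:R/E; 16:D/I; 22:W/L; 27:Y/H; 28:V/W; 31:H/P; 34:R/Y; 37:H/E; 38:Q/T.
There are 11 differences over 43 sites, so p = 11/43 = 0.2558.

0.2558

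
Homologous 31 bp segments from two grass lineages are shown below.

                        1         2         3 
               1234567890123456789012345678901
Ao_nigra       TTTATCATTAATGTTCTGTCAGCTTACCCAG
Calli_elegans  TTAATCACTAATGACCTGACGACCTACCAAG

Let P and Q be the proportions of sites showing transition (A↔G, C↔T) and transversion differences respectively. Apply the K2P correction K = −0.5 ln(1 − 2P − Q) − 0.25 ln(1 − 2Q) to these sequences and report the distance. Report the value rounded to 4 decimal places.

0.3750

Mismatches occur at site 3 (T→A, transversion), site 8 (T→C, transition), site 14 (T→A, transversion), site 15 (T→C, transition), site 19 (T→A, transversion), site 21 (A→G, transition), site 22 (G→A, transition), site 24 (T→C, transition), site 29 (C→A, transversion).
Of the 9 differences, 5 transitions and 4 transversions over 31 sites: P = 5/31 = 0.161290, Q = 4/31 = 0.129032.
d = −0.5·ln(0.548388) − 0.25·ln(0.741936) = −0.5·(-0.600772) − 0.25·(-0.298492) = 0.3750.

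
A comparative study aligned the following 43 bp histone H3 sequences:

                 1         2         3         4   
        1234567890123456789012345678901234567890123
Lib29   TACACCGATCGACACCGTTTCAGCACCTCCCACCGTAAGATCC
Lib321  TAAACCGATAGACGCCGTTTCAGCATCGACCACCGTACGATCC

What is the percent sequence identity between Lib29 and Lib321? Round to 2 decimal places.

83.72%

Mismatches occur at site 3 (C→A), site 10 (C→A), site 14 (A→G), site 26 (C→T), site 28 (T→G), site 29 (C→A), site 38 (A→C).
36 of the 43 sites match, so the percent identity is 36/43 × 100 = 83.72%.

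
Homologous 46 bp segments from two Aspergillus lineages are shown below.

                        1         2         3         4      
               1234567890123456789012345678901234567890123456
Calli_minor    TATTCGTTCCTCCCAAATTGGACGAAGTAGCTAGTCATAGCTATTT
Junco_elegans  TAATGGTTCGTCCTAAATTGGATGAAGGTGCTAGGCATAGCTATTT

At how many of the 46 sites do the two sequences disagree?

8

Mismatches occur at site 3 (T→A), site 5 (C→G), site 10 (C→G), site 14 (C→T), site 23 (C→T), site 28 (T→G), site 29 (A→T), site 35 (T→G).
That gives 8 mismatches out of 46 aligned sites, so the Hamming distance is 8.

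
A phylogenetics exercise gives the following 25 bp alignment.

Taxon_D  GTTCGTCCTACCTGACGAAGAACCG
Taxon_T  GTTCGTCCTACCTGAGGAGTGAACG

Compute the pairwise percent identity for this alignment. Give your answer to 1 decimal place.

Differing sites — 16:C/G; 19:A/G; 20:G/T; 21:A/G; 23:C/A.
20 of the 25 sites match, so the percent identity is 20/25 × 100 = 80.0%.

80.0%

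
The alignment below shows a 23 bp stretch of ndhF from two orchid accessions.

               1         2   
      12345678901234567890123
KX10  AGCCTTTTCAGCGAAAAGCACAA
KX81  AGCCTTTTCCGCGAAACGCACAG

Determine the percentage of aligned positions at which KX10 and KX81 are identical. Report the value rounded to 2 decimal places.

The sequences differ at positions 10 (A/C), 17 (A/C), 23 (A/G).
20 of the 23 sites match, so the percent identity is 20/23 × 100 = 86.96%.

86.96%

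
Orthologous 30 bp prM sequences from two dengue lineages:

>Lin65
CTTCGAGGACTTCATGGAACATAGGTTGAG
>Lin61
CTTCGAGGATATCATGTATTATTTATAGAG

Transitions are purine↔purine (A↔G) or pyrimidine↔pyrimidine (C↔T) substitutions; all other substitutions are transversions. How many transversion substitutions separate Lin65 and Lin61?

Mismatches occur at site 10 (C/T, transition), site 11 (T/A, transversion), site 17 (G/T, transversion), site 19 (A/T, transversion), site 20 (C/T, transition), site 23 (A/T, transversion), site 24 (G/T, transversion), site 25 (G/A, transition), site 27 (T/A, transversion).
Of the 9 differences, 3 transitions and 6 transversions, so the answer is 6.

6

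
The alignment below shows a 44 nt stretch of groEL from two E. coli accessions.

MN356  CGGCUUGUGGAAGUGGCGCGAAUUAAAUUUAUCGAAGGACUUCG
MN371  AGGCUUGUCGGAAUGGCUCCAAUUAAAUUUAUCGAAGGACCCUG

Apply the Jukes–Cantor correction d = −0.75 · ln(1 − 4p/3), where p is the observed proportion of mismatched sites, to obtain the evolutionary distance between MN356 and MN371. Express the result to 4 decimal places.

The sequences differ at positions 1 (C/A), 9 (G/C), 11 (A/G), 13 (G/A), 18 (G/U), 20 (G/C), 41 (U/C), 42 (U/C), 43 (C/U).
p = 9/44 = 0.204545.
d = −0.75 · ln(1 − (4/3)·0.204545) = −0.75 · ln(0.727273) = −0.75 · (-0.318453) = 0.2388.

0.2388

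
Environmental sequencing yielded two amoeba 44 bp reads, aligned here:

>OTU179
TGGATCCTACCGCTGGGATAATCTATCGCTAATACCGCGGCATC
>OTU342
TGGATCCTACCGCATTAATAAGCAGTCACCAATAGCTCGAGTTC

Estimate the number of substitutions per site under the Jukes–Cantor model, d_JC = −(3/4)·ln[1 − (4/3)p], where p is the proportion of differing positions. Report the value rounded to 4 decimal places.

Mismatches occur at site 14 (T/A), site 15 (G/T), site 16 (G/T), site 17 (G/A), site 22 (T/G), site 24 (T/A), site 25 (A/G), site 28 (G/A), site 30 (T/C), site 35 (C/G), site 37 (G/T), site 40 (G/A), site 41 (C/G), site 42 (A/T).
p = 14/44 = 0.318182.
d = −0.75 · ln(1 − (4/3)·0.318182) = −0.75 · ln(0.575757) = −0.75 · (-0.552070) = 0.4141.

0.4141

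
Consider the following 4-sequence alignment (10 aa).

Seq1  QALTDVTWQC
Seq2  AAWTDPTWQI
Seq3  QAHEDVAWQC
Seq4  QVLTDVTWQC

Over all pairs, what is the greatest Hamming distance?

Pairwise Hamming distances:
  Seq1 vs Seq2: 4
  Seq1 vs Seq3: 3
  Seq1 vs Seq4: 1
  Seq2 vs Seq3: 6
  Seq2 vs Seq4: 5
  Seq3 vs Seq4: 4
The largest is 6, between Seq2 and Seq3.

6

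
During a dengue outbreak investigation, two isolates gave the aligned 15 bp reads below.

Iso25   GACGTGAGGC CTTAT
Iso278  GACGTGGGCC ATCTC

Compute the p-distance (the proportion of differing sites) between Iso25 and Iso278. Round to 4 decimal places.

0.4000

The sequences differ at positions 7 (A/G), 9 (G/C), 11 (C/A), 13 (T/C), 14 (A/T), 15 (T/C).
There are 6 differences over 15 sites, so p = 6/15 = 0.4000.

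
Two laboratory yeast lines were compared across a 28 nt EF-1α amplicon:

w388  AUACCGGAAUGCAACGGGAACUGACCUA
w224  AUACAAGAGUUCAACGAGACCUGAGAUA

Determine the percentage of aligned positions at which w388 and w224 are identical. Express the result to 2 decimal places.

Mismatches occur at site 5 (C↔A), site 6 (G↔A), site 9 (A↔G), site 11 (G↔U), site 17 (G↔A), site 20 (A↔C), site 25 (C↔G), site 26 (C↔A).
20 of the 28 sites match, so the percent identity is 20/28 × 100 = 71.43%.

71.43%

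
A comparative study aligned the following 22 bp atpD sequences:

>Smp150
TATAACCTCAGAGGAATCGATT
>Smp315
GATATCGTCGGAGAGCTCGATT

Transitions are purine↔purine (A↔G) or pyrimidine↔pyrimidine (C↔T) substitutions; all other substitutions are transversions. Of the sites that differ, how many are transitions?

3

The sequences differ at positions 1 (T/G, transversion), 5 (A/T, transversion), 7 (C/G, transversion), 10 (A/G, transition), 14 (G/A, transition), 15 (A/G, transition), 16 (A/C, transversion).
Of the 7 differences, 3 transitions and 4 transversions, so the answer is 3.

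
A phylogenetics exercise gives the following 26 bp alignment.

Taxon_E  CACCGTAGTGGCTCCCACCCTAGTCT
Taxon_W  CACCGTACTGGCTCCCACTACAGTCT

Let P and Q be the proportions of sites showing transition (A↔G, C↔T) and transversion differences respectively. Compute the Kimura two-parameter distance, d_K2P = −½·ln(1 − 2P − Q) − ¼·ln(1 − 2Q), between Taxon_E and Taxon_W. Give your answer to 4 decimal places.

The sequences differ at positions 8 (G/C, transversion), 19 (C/T, transition), 20 (C/A, transversion), 21 (T/C, transition).
Of the 4 differences, 2 transitions and 2 transversions over 26 sites: P = 2/26 = 0.076923, Q = 2/26 = 0.076923.
d = −0.5·ln(0.769231) − 0.25·ln(0.846154) = −0.5·(-0.262364) − 0.25·(-0.167054) = 0.1729.

0.1729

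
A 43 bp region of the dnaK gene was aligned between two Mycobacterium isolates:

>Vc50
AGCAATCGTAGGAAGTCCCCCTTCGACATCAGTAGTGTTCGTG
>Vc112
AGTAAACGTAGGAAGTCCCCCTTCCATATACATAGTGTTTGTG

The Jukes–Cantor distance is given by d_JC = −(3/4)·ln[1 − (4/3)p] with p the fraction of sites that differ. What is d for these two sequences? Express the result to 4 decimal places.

0.2138

Differing sites — 3:C/T; 6:T/A; 25:G/C; 27:C/T; 30:C/A; 31:A/C; 32:G/A; 40:C/T.
p = 8/43 = 0.186047.
d = −0.75 · ln(1 − (4/3)·0.186047) = −0.75 · ln(0.751937) = −0.75 · (-0.285103) = 0.2138.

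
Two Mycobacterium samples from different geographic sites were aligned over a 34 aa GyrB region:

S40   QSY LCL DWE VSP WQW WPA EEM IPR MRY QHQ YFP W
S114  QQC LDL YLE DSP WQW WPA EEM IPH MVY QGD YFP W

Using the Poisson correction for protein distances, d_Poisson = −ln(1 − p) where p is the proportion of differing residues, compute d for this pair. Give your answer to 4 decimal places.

The sequences differ at positions 2 (S/Q), 3 (Y/C), 5 (C/D), 7 (D/Y), 8 (W/L), 10 (V/D), 24 (R/H), 26 (R/V), 29 (H/G), 30 (Q/D).
p = 10/34 = 0.294118.
d = −ln(1 − 0.294118) = −ln(0.705882) = 0.3483.

0.3483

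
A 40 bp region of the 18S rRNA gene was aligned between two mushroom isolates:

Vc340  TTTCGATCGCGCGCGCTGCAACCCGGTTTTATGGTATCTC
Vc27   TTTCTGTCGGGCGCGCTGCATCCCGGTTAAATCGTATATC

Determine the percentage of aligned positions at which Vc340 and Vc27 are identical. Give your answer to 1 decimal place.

Mismatches occur at site 5 (G→T), site 6 (A→G), site 10 (C→G), site 21 (A→T), site 29 (T→A), site 30 (T→A), site 33 (G→C), site 38 (C→A).
32 of the 40 sites match, so the percent identity is 32/40 × 100 = 80.0%.

80.0%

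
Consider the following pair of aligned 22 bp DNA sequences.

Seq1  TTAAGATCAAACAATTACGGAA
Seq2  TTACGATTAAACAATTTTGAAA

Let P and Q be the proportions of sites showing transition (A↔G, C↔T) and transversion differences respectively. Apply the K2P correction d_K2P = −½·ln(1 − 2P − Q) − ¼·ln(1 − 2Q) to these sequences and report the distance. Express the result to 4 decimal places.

0.2762

The sequences differ at positions 4 (A/C, transversion), 8 (C/T, transition), 17 (A/T, transversion), 18 (C/T, transition), 20 (G/A, transition).
Of the 5 differences, 3 transitions and 2 transversions over 22 sites: P = 3/22 = 0.136364, Q = 2/22 = 0.090909.
d = −0.5·ln(0.636363) − 0.25·ln(0.818182) = −0.5·(-0.451986) − 0.25·(-0.200670) = 0.2762.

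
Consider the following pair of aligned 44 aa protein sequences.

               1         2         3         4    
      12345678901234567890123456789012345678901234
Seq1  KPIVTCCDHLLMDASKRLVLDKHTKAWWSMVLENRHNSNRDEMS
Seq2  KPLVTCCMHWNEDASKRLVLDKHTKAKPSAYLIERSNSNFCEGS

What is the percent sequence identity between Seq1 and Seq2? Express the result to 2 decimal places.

Differing sites — 3:I/L; 8:D/M; 10:L/W; 11:L/N; 12:M/E; 27:W/K; 28:W/P; 30:M/A; 31:V/Y; 33:E/I; 34:N/E; 36:H/S; 40:R/F; 41:D/C; 43:M/G.
29 of the 44 sites match, so the percent identity is 29/44 × 100 = 65.91%.

65.91%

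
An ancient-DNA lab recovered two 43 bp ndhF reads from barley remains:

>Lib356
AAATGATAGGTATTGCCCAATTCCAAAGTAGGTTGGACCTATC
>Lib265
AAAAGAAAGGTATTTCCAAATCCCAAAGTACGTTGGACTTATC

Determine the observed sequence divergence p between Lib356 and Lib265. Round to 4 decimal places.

The sequences differ at positions 4 (T/A), 7 (T/A), 15 (G/T), 18 (C/A), 22 (T/C), 31 (G/C), 39 (C/T).
There are 7 differences over 43 sites, so p = 7/43 = 0.1628.

0.1628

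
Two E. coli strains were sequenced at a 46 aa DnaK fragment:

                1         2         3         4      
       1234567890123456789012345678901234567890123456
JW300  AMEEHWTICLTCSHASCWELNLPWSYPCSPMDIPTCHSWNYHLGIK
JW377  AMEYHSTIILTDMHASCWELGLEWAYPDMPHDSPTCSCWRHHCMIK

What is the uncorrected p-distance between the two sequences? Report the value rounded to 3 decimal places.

0.391

Differing sites — 4:E/Y; 6:W/S; 9:C/I; 12:C/D; 13:S/M; 21:N/G; 23:P/E; 25:S/A; 28:C/D; 29:S/M; 31:M/H; 33:I/S; 37:H/S; 38:S/C; 40:N/R; 41:Y/H; 43:L/C; 44:G/M.
There are 18 differences over 46 sites, so p = 18/46 = 0.391.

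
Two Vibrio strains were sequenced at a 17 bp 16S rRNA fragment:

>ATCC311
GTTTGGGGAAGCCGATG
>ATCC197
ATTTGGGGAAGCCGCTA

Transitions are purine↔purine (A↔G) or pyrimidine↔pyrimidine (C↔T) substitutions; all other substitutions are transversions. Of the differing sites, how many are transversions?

1

Differing sites — 1:G/A (Ti); 15:A/C (Tv); 17:G/A (Ti).
Of the 3 differences, 2 transitions and 1 transversion, so the answer is 1.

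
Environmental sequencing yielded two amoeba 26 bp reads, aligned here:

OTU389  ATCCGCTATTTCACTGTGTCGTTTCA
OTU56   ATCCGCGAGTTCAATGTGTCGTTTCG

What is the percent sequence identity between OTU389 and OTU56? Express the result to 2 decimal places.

The sequences differ at positions 7 (T/G), 9 (T/G), 14 (C/A), 26 (A/G).
22 of the 26 sites match, so the percent identity is 22/26 × 100 = 84.62%.

84.62%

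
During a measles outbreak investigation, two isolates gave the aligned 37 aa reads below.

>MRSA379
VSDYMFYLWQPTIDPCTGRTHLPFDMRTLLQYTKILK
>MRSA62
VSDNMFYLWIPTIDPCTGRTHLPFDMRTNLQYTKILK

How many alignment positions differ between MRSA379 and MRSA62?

3

Differing sites — 4:Y/N; 10:Q/I; 29:L/N.
That gives 3 mismatches out of 37 aligned sites, so the Hamming distance is 3.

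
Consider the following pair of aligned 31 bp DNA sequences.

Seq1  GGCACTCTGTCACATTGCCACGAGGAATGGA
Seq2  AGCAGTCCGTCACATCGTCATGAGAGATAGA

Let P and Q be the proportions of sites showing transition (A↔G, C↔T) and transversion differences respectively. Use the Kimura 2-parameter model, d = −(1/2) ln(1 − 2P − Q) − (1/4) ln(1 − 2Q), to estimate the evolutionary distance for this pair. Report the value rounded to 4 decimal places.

Differing sites — 1:G/A (Ti); 5:C/G (Tv); 8:T/C (Ti); 16:T/C (Ti); 18:C/T (Ti); 21:C/T (Ti); 25:G/A (Ti); 26:A/G (Ti); 29:G/A (Ti).
Of the 9 differences, 8 transitions and 1 transversion over 31 sites: P = 8/31 = 0.258065, Q = 1/31 = 0.032258.
d = −0.5·ln(0.451612) − 0.25·ln(0.935484) = −0.5·(-0.794932) − 0.25·(-0.066691) = 0.4141.

0.4141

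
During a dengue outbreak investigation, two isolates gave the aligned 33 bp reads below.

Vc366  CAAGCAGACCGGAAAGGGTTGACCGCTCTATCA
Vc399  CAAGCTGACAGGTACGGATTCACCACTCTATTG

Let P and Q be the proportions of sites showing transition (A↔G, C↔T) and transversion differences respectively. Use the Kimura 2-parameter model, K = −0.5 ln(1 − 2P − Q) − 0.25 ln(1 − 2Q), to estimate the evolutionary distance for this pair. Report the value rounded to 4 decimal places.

0.3406

Mismatches occur at site 6 (A↔T, transversion), site 10 (C↔A, transversion), site 13 (A↔T, transversion), site 15 (A↔C, transversion), site 18 (G↔A, transition), site 21 (G↔C, transversion), site 25 (G↔A, transition), site 32 (C↔T, transition), site 33 (A↔G, transition).
Of the 9 differences, 4 transitions and 5 transversions over 33 sites: P = 4/33 = 0.121212, Q = 5/33 = 0.151515.
d = −0.5·ln(0.606061) − 0.25·ln(0.696970) = −0.5·(-0.500775) − 0.25·(-0.361013) = 0.3406.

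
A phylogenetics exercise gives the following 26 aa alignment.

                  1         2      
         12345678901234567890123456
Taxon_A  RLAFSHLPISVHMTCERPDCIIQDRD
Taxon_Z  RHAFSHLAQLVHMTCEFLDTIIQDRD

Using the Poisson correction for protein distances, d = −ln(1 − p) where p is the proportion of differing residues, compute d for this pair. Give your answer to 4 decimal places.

Differing sites — 2:L/H; 8:P/A; 9:I/Q; 10:S/L; 17:R/F; 18:P/L; 20:C/T.
p = 7/26 = 0.269231.
d = −ln(1 − 0.269231) = −ln(0.730769) = 0.3137.

0.3137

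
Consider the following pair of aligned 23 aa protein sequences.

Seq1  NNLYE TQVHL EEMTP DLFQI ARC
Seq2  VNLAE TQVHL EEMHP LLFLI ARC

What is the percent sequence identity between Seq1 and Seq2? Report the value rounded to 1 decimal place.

78.3%

Differing sites — 1:N/V; 4:Y/A; 14:T/H; 16:D/L; 19:Q/L.
18 of the 23 sites match, so the percent identity is 18/23 × 100 = 78.3%.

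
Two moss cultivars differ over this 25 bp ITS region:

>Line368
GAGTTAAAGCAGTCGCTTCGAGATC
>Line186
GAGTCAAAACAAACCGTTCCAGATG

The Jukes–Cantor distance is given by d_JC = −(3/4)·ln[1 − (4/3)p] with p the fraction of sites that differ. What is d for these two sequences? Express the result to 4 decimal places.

Differing sites — 5:T/C; 9:G/A; 12:G/A; 13:T/A; 15:G/C; 16:C/G; 20:G/C; 25:C/G.
p = 8/25 = 0.320000.
d = −0.75 · ln(1 − (4/3)·0.320000) = −0.75 · ln(0.573333) = −0.75 · (-0.556289) = 0.4172.

0.4172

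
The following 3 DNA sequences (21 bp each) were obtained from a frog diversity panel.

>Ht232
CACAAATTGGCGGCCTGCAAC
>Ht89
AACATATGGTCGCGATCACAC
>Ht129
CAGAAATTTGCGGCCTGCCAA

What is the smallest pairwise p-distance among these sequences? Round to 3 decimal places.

Pairwise Hamming distances:
  Ht232 vs Ht89: 10
  Ht232 vs Ht129: 4
  Ht89 vs Ht129: 12
The smallest is 4 mismatches, between Ht232 and Ht129; p = 4/21 = 0.190.

0.190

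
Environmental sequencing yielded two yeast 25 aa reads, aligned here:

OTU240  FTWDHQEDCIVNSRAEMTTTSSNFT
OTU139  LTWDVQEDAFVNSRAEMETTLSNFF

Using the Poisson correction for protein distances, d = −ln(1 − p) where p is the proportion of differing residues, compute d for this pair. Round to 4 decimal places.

Differing sites — 1:F/L; 5:H/V; 9:C/A; 10:I/F; 18:T/E; 21:S/L; 25:T/F.
p = 7/25 = 0.280000.
d = −ln(1 − 0.280000) = −ln(0.720000) = 0.3285.

0.3285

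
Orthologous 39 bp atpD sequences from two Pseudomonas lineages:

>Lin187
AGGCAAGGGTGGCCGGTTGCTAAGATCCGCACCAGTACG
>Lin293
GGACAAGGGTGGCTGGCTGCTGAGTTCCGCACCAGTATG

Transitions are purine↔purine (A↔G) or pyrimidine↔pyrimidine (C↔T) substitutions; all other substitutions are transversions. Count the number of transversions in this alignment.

Mismatches occur at site 1 (A↔G, transition), site 3 (G↔A, transition), site 14 (C↔T, transition), site 17 (T↔C, transition), site 22 (A↔G, transition), site 25 (A↔T, transversion), site 38 (C↔T, transition).
Of the 7 differences, 6 transitions and 1 transversion, so the answer is 1.

1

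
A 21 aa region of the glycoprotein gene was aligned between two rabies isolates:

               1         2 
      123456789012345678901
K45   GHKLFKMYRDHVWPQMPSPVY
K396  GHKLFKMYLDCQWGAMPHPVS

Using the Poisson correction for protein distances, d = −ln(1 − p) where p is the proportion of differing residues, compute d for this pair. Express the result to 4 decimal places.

The sequences differ at positions 9 (R/L), 11 (H/C), 12 (V/Q), 14 (P/G), 15 (Q/A), 18 (S/H), 21 (Y/S).
p = 7/21 = 0.333333.
d = −ln(1 − 0.333333) = −ln(0.666667) = 0.4055.

0.4055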